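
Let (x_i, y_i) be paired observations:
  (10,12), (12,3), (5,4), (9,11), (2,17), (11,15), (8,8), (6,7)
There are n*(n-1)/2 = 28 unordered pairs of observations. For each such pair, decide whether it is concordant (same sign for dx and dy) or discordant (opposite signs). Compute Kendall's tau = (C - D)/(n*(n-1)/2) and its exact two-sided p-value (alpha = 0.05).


Step 1: Enumerate the 28 unordered pairs (i,j) with i<j and classify each by sign(x_j-x_i) * sign(y_j-y_i).
  (1,2):dx=+2,dy=-9->D; (1,3):dx=-5,dy=-8->C; (1,4):dx=-1,dy=-1->C; (1,5):dx=-8,dy=+5->D
  (1,6):dx=+1,dy=+3->C; (1,7):dx=-2,dy=-4->C; (1,8):dx=-4,dy=-5->C; (2,3):dx=-7,dy=+1->D
  (2,4):dx=-3,dy=+8->D; (2,5):dx=-10,dy=+14->D; (2,6):dx=-1,dy=+12->D; (2,7):dx=-4,dy=+5->D
  (2,8):dx=-6,dy=+4->D; (3,4):dx=+4,dy=+7->C; (3,5):dx=-3,dy=+13->D; (3,6):dx=+6,dy=+11->C
  (3,7):dx=+3,dy=+4->C; (3,8):dx=+1,dy=+3->C; (4,5):dx=-7,dy=+6->D; (4,6):dx=+2,dy=+4->C
  (4,7):dx=-1,dy=-3->C; (4,8):dx=-3,dy=-4->C; (5,6):dx=+9,dy=-2->D; (5,7):dx=+6,dy=-9->D
  (5,8):dx=+4,dy=-10->D; (6,7):dx=-3,dy=-7->C; (6,8):dx=-5,dy=-8->C; (7,8):dx=-2,dy=-1->C
Step 2: C = 15, D = 13, total pairs = 28.
Step 3: tau = (C - D)/(n(n-1)/2) = (15 - 13)/28 = 0.071429.
Step 4: Exact two-sided p-value (enumerate n! = 40320 permutations of y under H0): p = 0.904861.
Step 5: alpha = 0.05. fail to reject H0.

tau_b = 0.0714 (C=15, D=13), p = 0.904861, fail to reject H0.


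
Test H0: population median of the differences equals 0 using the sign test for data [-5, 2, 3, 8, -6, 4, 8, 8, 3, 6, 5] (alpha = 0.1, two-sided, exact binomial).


Step 1: Discard zero differences. Original n = 11; n_eff = number of nonzero differences = 11.
Nonzero differences (with sign): -5, +2, +3, +8, -6, +4, +8, +8, +3, +6, +5
Step 2: Count signs: positive = 9, negative = 2.
Step 3: Under H0: P(positive) = 0.5, so the number of positives S ~ Bin(11, 0.5).
Step 4: Two-sided exact p-value = sum of Bin(11,0.5) probabilities at or below the observed probability = 0.065430.
Step 5: alpha = 0.1. reject H0.

n_eff = 11, pos = 9, neg = 2, p = 0.065430, reject H0.


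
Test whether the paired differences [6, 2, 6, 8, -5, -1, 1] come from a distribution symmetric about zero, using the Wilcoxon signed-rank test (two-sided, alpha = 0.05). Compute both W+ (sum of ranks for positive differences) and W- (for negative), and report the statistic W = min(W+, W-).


Step 1: Drop any zero differences (none here) and take |d_i|.
|d| = [6, 2, 6, 8, 5, 1, 1]
Step 2: Midrank |d_i| (ties get averaged ranks).
ranks: |6|->5.5, |2|->3, |6|->5.5, |8|->7, |5|->4, |1|->1.5, |1|->1.5
Step 3: Attach original signs; sum ranks with positive sign and with negative sign.
W+ = 5.5 + 3 + 5.5 + 7 + 1.5 = 22.5
W- = 4 + 1.5 = 5.5
(Check: W+ + W- = 28 should equal n(n+1)/2 = 28.)
Step 4: Test statistic W = min(W+, W-) = 5.5.
Step 5: Ties in |d|, so use the tie-corrected normal approximation.
        E[W] = n(n+1)/4 = 7*8/4 = 14.
        Tie groups: |d|=1 (t=2), |d|=6 (t=2); sum(t^3 - t) = 12.
        Var[W] = n(n+1)(2n+1)/24 - sum(t^3-t)/48 = 840/24 - 12/48 = 34.75.
        z = (W - E[W]) / sqrt(Var[W]) = (5.5 - 14) / 5.8949 = -1.4419.
        Two-sided p = 2*Phi(z) = 0.149325.
Step 6: alpha = 0.05. fail to reject H0.

W+ = 22.5, W- = 5.5, W = min = 5.5, p = 0.149325, fail to reject H0.


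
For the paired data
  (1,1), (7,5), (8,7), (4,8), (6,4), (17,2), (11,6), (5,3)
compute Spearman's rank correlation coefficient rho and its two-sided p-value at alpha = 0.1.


Step 1: Rank x and y separately (midranks; no ties here).
rank(x): 1->1, 7->5, 8->6, 4->2, 6->4, 17->8, 11->7, 5->3
rank(y): 1->1, 5->5, 7->7, 8->8, 4->4, 2->2, 6->6, 3->3
Step 2: d_i = R_x(i) - R_y(i); compute d_i^2.
  (1-1)^2=0, (5-5)^2=0, (6-7)^2=1, (2-8)^2=36, (4-4)^2=0, (8-2)^2=36, (7-6)^2=1, (3-3)^2=0
sum(d^2) = 74.
Step 3: rho = 1 - 6*74 / (8*(8^2 - 1)) = 1 - 444/504 = 0.119048.
Step 4: Under H0, t = rho * sqrt((n-2)/(1-rho^2)) = 0.2937 ~ t(6).
Step 5: Two-sided p-value from the t-distribution with 6 df = 0.778886.
Step 6: alpha = 0.1. fail to reject H0.

rho = 0.1190, p = 0.778886, fail to reject H0 at alpha = 0.1.


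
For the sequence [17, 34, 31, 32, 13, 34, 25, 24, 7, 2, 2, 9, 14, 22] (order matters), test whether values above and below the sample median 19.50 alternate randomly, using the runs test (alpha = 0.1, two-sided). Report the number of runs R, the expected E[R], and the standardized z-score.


Step 1: Compute median = 19.50; label A = above, B = below.
Labels in order: BAAABAAABBBBBA  (n_A = 7, n_B = 7)
Step 2: Count runs R = 6.
Step 3: Under H0 (random ordering), E[R] = 2*n_A*n_B/(n_A+n_B) + 1 = 2*7*7/14 + 1 = 8.0000.
        Var[R] = 2*n_A*n_B*(2*n_A*n_B - n_A - n_B) / ((n_A+n_B)^2 * (n_A+n_B-1)) = 8232/2548 = 3.2308.
        SD[R] = 1.7974.
Step 4: Continuity-corrected z = (R + 0.5 - E[R]) / SD[R] = (6 + 0.5 - 8.0000) / 1.7974 = -0.8345.
Step 5: Two-sided p-value via normal approximation = 2*(1 - Phi(|z|)) = 0.403986.
Step 6: alpha = 0.1. fail to reject H0.

R = 6, z = -0.8345, p = 0.403986, fail to reject H0.


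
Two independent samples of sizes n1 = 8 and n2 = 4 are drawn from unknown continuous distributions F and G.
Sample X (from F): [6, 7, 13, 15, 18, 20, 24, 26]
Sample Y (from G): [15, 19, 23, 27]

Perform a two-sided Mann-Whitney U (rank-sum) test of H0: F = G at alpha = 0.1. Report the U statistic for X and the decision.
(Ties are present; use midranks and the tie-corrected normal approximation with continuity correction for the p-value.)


Step 1: Combine and sort all 12 observations; assign midranks.
sorted (value, group): (6,X), (7,X), (13,X), (15,X), (15,Y), (18,X), (19,Y), (20,X), (23,Y), (24,X), (26,X), (27,Y)
ranks: 6->1, 7->2, 13->3, 15->4.5, 15->4.5, 18->6, 19->7, 20->8, 23->9, 24->10, 26->11, 27->12
Step 2: Rank sum for X: R1 = 1 + 2 + 3 + 4.5 + 6 + 8 + 10 + 11 = 45.5.
Step 3: U_X = R1 - n1(n1+1)/2 = 45.5 - 8*9/2 = 45.5 - 36 = 9.5.
       U_Y = n1*n2 - U_X = 32 - 9.5 = 22.5.
Step 4: Ties are present, so use the tie-corrected normal approximation (with continuity correction) for the p-value.
Step 5: p-value = 0.307332; compare to alpha = 0.1. fail to reject H0.

U_X = 9.5, p = 0.307332, fail to reject H0 at alpha = 0.1.


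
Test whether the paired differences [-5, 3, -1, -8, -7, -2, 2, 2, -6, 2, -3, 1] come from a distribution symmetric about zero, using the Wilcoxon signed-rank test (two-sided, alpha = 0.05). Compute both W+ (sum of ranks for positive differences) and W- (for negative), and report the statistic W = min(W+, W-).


Step 1: Drop any zero differences (none here) and take |d_i|.
|d| = [5, 3, 1, 8, 7, 2, 2, 2, 6, 2, 3, 1]
Step 2: Midrank |d_i| (ties get averaged ranks).
ranks: |5|->9, |3|->7.5, |1|->1.5, |8|->12, |7|->11, |2|->4.5, |2|->4.5, |2|->4.5, |6|->10, |2|->4.5, |3|->7.5, |1|->1.5
Step 3: Attach original signs; sum ranks with positive sign and with negative sign.
W+ = 7.5 + 4.5 + 4.5 + 4.5 + 1.5 = 22.5
W- = 9 + 1.5 + 12 + 11 + 4.5 + 10 + 7.5 = 55.5
(Check: W+ + W- = 78 should equal n(n+1)/2 = 78.)
Step 4: Test statistic W = min(W+, W-) = 22.5.
Step 5: Ties in |d|, so use the tie-corrected normal approximation.
        E[W] = n(n+1)/4 = 12*13/4 = 39.
        Tie groups: |d|=1 (t=2), |d|=2 (t=4), |d|=3 (t=2); sum(t^3 - t) = 72.
        Var[W] = n(n+1)(2n+1)/24 - sum(t^3-t)/48 = 3900/24 - 72/48 = 161.
        z = (W - E[W]) / sqrt(Var[W]) = (22.5 - 39) / 12.6886 = -1.3004.
        Two-sided p = 2*Phi(z) = 0.193470.
Step 6: alpha = 0.05. fail to reject H0.

W+ = 22.5, W- = 55.5, W = min = 22.5, p = 0.193470, fail to reject H0.


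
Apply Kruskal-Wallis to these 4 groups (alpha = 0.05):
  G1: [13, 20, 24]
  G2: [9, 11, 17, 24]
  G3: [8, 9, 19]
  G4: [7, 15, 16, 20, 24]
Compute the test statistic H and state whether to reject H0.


Step 1: Combine all N = 15 observations and assign midranks.
sorted (value, group, rank): (7,G4,1), (8,G3,2), (9,G2,3.5), (9,G3,3.5), (11,G2,5), (13,G1,6), (15,G4,7), (16,G4,8), (17,G2,9), (19,G3,10), (20,G1,11.5), (20,G4,11.5), (24,G1,14), (24,G2,14), (24,G4,14)
Step 2: Sum ranks within each group.
R_1 = 31.5 (n_1 = 3)
R_2 = 31.5 (n_2 = 4)
R_3 = 15.5 (n_3 = 3)
R_4 = 41.5 (n_4 = 5)
Step 3: H = 12/(N(N+1)) * sum(R_i^2/n_i) - 3(N+1)
     = 12/(15*16) * (31.5^2/3 + 31.5^2/4 + 15.5^2/3 + 41.5^2/5) - 3*16
     = 0.050000 * 1003.35 - 48
     = 2.167292.
Step 4: Ties present; correction factor C = 1 - 36/(15^3 - 15) = 0.989286. Corrected H = 2.167292 / 0.989286 = 2.190764.
Step 5: Under H0, H ~ chi^2(3); p-value = 0.533770.
Step 6: alpha = 0.05. fail to reject H0.

H = 2.1908, df = 3, p = 0.533770, fail to reject H0.


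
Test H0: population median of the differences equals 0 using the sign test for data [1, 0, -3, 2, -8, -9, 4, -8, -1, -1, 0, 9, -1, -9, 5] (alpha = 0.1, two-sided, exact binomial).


Step 1: Discard zero differences. Original n = 15; n_eff = number of nonzero differences = 13.
Nonzero differences (with sign): +1, -3, +2, -8, -9, +4, -8, -1, -1, +9, -1, -9, +5
Step 2: Count signs: positive = 5, negative = 8.
Step 3: Under H0: P(positive) = 0.5, so the number of positives S ~ Bin(13, 0.5).
Step 4: Two-sided exact p-value = sum of Bin(13,0.5) probabilities at or below the observed probability = 0.581055.
Step 5: alpha = 0.1. fail to reject H0.

n_eff = 13, pos = 5, neg = 8, p = 0.581055, fail to reject H0.


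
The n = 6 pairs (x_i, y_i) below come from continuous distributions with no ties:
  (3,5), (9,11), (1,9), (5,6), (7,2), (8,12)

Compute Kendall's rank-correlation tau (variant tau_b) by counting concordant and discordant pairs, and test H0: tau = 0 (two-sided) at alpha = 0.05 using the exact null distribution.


Step 1: Enumerate the 15 unordered pairs (i,j) with i<j and classify each by sign(x_j-x_i) * sign(y_j-y_i).
  (1,2):dx=+6,dy=+6->C; (1,3):dx=-2,dy=+4->D; (1,4):dx=+2,dy=+1->C; (1,5):dx=+4,dy=-3->D
  (1,6):dx=+5,dy=+7->C; (2,3):dx=-8,dy=-2->C; (2,4):dx=-4,dy=-5->C; (2,5):dx=-2,dy=-9->C
  (2,6):dx=-1,dy=+1->D; (3,4):dx=+4,dy=-3->D; (3,5):dx=+6,dy=-7->D; (3,6):dx=+7,dy=+3->C
  (4,5):dx=+2,dy=-4->D; (4,6):dx=+3,dy=+6->C; (5,6):dx=+1,dy=+10->C
Step 2: C = 9, D = 6, total pairs = 15.
Step 3: tau = (C - D)/(n(n-1)/2) = (9 - 6)/15 = 0.200000.
Step 4: Exact two-sided p-value (enumerate n! = 720 permutations of y under H0): p = 0.719444.
Step 5: alpha = 0.05. fail to reject H0.

tau_b = 0.2000 (C=9, D=6), p = 0.719444, fail to reject H0.


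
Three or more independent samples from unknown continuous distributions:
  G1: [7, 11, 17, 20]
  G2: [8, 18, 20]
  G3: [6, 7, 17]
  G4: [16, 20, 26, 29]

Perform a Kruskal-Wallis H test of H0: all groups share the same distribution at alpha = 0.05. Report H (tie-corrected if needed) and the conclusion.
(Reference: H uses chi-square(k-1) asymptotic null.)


Step 1: Combine all N = 14 observations and assign midranks.
sorted (value, group, rank): (6,G3,1), (7,G1,2.5), (7,G3,2.5), (8,G2,4), (11,G1,5), (16,G4,6), (17,G1,7.5), (17,G3,7.5), (18,G2,9), (20,G1,11), (20,G2,11), (20,G4,11), (26,G4,13), (29,G4,14)
Step 2: Sum ranks within each group.
R_1 = 26 (n_1 = 4)
R_2 = 24 (n_2 = 3)
R_3 = 11 (n_3 = 3)
R_4 = 44 (n_4 = 4)
Step 3: H = 12/(N(N+1)) * sum(R_i^2/n_i) - 3(N+1)
     = 12/(14*15) * (26^2/4 + 24^2/3 + 11^2/3 + 44^2/4) - 3*15
     = 0.057143 * 885.333 - 45
     = 5.590476.
Step 4: Ties present; correction factor C = 1 - 36/(14^3 - 14) = 0.986813. Corrected H = 5.590476 / 0.986813 = 5.665182.
Step 5: Under H0, H ~ chi^2(3); p-value = 0.129086.
Step 6: alpha = 0.05. fail to reject H0.

H = 5.6652, df = 3, p = 0.129086, fail to reject H0.


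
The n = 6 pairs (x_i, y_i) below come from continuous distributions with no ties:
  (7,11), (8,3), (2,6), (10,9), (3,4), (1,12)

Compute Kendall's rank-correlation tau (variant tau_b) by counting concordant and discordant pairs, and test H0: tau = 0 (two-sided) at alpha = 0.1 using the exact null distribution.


Step 1: Enumerate the 15 unordered pairs (i,j) with i<j and classify each by sign(x_j-x_i) * sign(y_j-y_i).
  (1,2):dx=+1,dy=-8->D; (1,3):dx=-5,dy=-5->C; (1,4):dx=+3,dy=-2->D; (1,5):dx=-4,dy=-7->C
  (1,6):dx=-6,dy=+1->D; (2,3):dx=-6,dy=+3->D; (2,4):dx=+2,dy=+6->C; (2,5):dx=-5,dy=+1->D
  (2,6):dx=-7,dy=+9->D; (3,4):dx=+8,dy=+3->C; (3,5):dx=+1,dy=-2->D; (3,6):dx=-1,dy=+6->D
  (4,5):dx=-7,dy=-5->C; (4,6):dx=-9,dy=+3->D; (5,6):dx=-2,dy=+8->D
Step 2: C = 5, D = 10, total pairs = 15.
Step 3: tau = (C - D)/(n(n-1)/2) = (5 - 10)/15 = -0.333333.
Step 4: Exact two-sided p-value (enumerate n! = 720 permutations of y under H0): p = 0.469444.
Step 5: alpha = 0.1. fail to reject H0.

tau_b = -0.3333 (C=5, D=10), p = 0.469444, fail to reject H0.


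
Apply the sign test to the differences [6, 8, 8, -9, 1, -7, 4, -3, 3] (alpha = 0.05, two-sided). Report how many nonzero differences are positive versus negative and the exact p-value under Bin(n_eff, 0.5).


Step 1: Discard zero differences. Original n = 9; n_eff = number of nonzero differences = 9.
Nonzero differences (with sign): +6, +8, +8, -9, +1, -7, +4, -3, +3
Step 2: Count signs: positive = 6, negative = 3.
Step 3: Under H0: P(positive) = 0.5, so the number of positives S ~ Bin(9, 0.5).
Step 4: Two-sided exact p-value = sum of Bin(9,0.5) probabilities at or below the observed probability = 0.507812.
Step 5: alpha = 0.05. fail to reject H0.

n_eff = 9, pos = 6, neg = 3, p = 0.507812, fail to reject H0.


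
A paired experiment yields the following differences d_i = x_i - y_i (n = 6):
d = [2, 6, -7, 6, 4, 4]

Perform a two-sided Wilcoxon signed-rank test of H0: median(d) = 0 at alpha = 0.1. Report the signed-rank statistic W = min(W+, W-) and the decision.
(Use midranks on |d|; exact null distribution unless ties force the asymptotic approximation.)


Step 1: Drop any zero differences (none here) and take |d_i|.
|d| = [2, 6, 7, 6, 4, 4]
Step 2: Midrank |d_i| (ties get averaged ranks).
ranks: |2|->1, |6|->4.5, |7|->6, |6|->4.5, |4|->2.5, |4|->2.5
Step 3: Attach original signs; sum ranks with positive sign and with negative sign.
W+ = 1 + 4.5 + 4.5 + 2.5 + 2.5 = 15
W- = 6 = 6
(Check: W+ + W- = 21 should equal n(n+1)/2 = 21.)
Step 4: Test statistic W = min(W+, W-) = 6.
Step 5: Ties in |d|, so use the tie-corrected normal approximation.
        E[W] = n(n+1)/4 = 6*7/4 = 10.5.
        Tie groups: |d|=4 (t=2), |d|=6 (t=2); sum(t^3 - t) = 12.
        Var[W] = n(n+1)(2n+1)/24 - sum(t^3-t)/48 = 546/24 - 12/48 = 22.5.
        z = (W - E[W]) / sqrt(Var[W]) = (6 - 10.5) / 4.7434 = -0.9487.
        Two-sided p = 2*Phi(z) = 0.342782.
Step 6: alpha = 0.1. fail to reject H0.

W+ = 15, W- = 6, W = min = 6, p = 0.342782, fail to reject H0.


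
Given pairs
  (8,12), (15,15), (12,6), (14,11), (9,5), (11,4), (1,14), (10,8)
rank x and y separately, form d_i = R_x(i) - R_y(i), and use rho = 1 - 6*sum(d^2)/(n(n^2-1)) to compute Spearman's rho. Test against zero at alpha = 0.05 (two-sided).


Step 1: Rank x and y separately (midranks; no ties here).
rank(x): 8->2, 15->8, 12->6, 14->7, 9->3, 11->5, 1->1, 10->4
rank(y): 12->6, 15->8, 6->3, 11->5, 5->2, 4->1, 14->7, 8->4
Step 2: d_i = R_x(i) - R_y(i); compute d_i^2.
  (2-6)^2=16, (8-8)^2=0, (6-3)^2=9, (7-5)^2=4, (3-2)^2=1, (5-1)^2=16, (1-7)^2=36, (4-4)^2=0
sum(d^2) = 82.
Step 3: rho = 1 - 6*82 / (8*(8^2 - 1)) = 1 - 492/504 = 0.023810.
Step 4: Under H0, t = rho * sqrt((n-2)/(1-rho^2)) = 0.0583 ~ t(6).
Step 5: Two-sided p-value from the t-distribution with 6 df = 0.955374.
Step 6: alpha = 0.05. fail to reject H0.

rho = 0.0238, p = 0.955374, fail to reject H0 at alpha = 0.05.


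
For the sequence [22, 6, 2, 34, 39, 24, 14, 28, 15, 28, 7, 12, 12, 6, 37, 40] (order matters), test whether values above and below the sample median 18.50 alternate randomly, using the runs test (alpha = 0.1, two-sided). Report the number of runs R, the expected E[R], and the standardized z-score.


Step 1: Compute median = 18.50; label A = above, B = below.
Labels in order: ABBAAABABABBBBAA  (n_A = 8, n_B = 8)
Step 2: Count runs R = 9.
Step 3: Under H0 (random ordering), E[R] = 2*n_A*n_B/(n_A+n_B) + 1 = 2*8*8/16 + 1 = 9.0000.
        Var[R] = 2*n_A*n_B*(2*n_A*n_B - n_A - n_B) / ((n_A+n_B)^2 * (n_A+n_B-1)) = 14336/3840 = 3.7333.
        SD[R] = 1.9322.
Step 4: R = E[R], so z = 0 with no continuity correction.
Step 5: Two-sided p-value via normal approximation = 2*(1 - Phi(|z|)) = 1.000000.
Step 6: alpha = 0.1. fail to reject H0.

R = 9, z = 0.0000, p = 1.000000, fail to reject H0.


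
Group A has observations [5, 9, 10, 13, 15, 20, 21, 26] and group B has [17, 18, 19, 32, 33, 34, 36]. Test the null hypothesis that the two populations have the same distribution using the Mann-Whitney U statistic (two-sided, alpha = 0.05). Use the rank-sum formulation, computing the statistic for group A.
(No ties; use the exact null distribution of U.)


Step 1: Combine and sort all 15 observations; assign midranks.
sorted (value, group): (5,X), (9,X), (10,X), (13,X), (15,X), (17,Y), (18,Y), (19,Y), (20,X), (21,X), (26,X), (32,Y), (33,Y), (34,Y), (36,Y)
ranks: 5->1, 9->2, 10->3, 13->4, 15->5, 17->6, 18->7, 19->8, 20->9, 21->10, 26->11, 32->12, 33->13, 34->14, 36->15
Step 2: Rank sum for X: R1 = 1 + 2 + 3 + 4 + 5 + 9 + 10 + 11 = 45.
Step 3: U_X = R1 - n1(n1+1)/2 = 45 - 8*9/2 = 45 - 36 = 9.
       U_Y = n1*n2 - U_X = 56 - 9 = 47.
Step 4: No ties, so the exact null distribution of U (based on enumerating the C(15,8) = 6435 equally likely rank assignments) gives the two-sided p-value.
Step 5: p-value = 0.028904; compare to alpha = 0.05. reject H0.

U_X = 9, p = 0.028904, reject H0 at alpha = 0.05.


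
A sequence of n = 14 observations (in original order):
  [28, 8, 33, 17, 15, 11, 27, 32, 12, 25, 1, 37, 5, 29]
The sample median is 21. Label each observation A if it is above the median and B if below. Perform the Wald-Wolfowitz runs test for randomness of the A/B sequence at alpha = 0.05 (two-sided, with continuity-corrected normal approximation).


Step 1: Compute median = 21; label A = above, B = below.
Labels in order: ABABBBAABABABA  (n_A = 7, n_B = 7)
Step 2: Count runs R = 11.
Step 3: Under H0 (random ordering), E[R] = 2*n_A*n_B/(n_A+n_B) + 1 = 2*7*7/14 + 1 = 8.0000.
        Var[R] = 2*n_A*n_B*(2*n_A*n_B - n_A - n_B) / ((n_A+n_B)^2 * (n_A+n_B-1)) = 8232/2548 = 3.2308.
        SD[R] = 1.7974.
Step 4: Continuity-corrected z = (R - 0.5 - E[R]) / SD[R] = (11 - 0.5 - 8.0000) / 1.7974 = 1.3909.
Step 5: Two-sided p-value via normal approximation = 2*(1 - Phi(|z|)) = 0.164264.
Step 6: alpha = 0.05. fail to reject H0.

R = 11, z = 1.3909, p = 0.164264, fail to reject H0.


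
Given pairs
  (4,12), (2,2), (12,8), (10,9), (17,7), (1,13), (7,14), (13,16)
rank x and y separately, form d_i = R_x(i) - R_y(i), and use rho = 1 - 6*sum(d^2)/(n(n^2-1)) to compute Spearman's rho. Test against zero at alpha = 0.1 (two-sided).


Step 1: Rank x and y separately (midranks; no ties here).
rank(x): 4->3, 2->2, 12->6, 10->5, 17->8, 1->1, 7->4, 13->7
rank(y): 12->5, 2->1, 8->3, 9->4, 7->2, 13->6, 14->7, 16->8
Step 2: d_i = R_x(i) - R_y(i); compute d_i^2.
  (3-5)^2=4, (2-1)^2=1, (6-3)^2=9, (5-4)^2=1, (8-2)^2=36, (1-6)^2=25, (4-7)^2=9, (7-8)^2=1
sum(d^2) = 86.
Step 3: rho = 1 - 6*86 / (8*(8^2 - 1)) = 1 - 516/504 = -0.023810.
Step 4: Under H0, t = rho * sqrt((n-2)/(1-rho^2)) = -0.0583 ~ t(6).
Step 5: Two-sided p-value from the t-distribution with 6 df = 0.955374.
Step 6: alpha = 0.1. fail to reject H0.

rho = -0.0238, p = 0.955374, fail to reject H0 at alpha = 0.1.


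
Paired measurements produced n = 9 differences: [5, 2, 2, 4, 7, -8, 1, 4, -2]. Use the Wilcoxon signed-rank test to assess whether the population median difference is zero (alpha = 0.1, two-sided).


Step 1: Drop any zero differences (none here) and take |d_i|.
|d| = [5, 2, 2, 4, 7, 8, 1, 4, 2]
Step 2: Midrank |d_i| (ties get averaged ranks).
ranks: |5|->7, |2|->3, |2|->3, |4|->5.5, |7|->8, |8|->9, |1|->1, |4|->5.5, |2|->3
Step 3: Attach original signs; sum ranks with positive sign and with negative sign.
W+ = 7 + 3 + 3 + 5.5 + 8 + 1 + 5.5 = 33
W- = 9 + 3 = 12
(Check: W+ + W- = 45 should equal n(n+1)/2 = 45.)
Step 4: Test statistic W = min(W+, W-) = 12.
Step 5: Ties in |d|, so use the tie-corrected normal approximation.
        E[W] = n(n+1)/4 = 9*10/4 = 22.5.
        Tie groups: |d|=2 (t=3), |d|=4 (t=2); sum(t^3 - t) = 30.
        Var[W] = n(n+1)(2n+1)/24 - sum(t^3-t)/48 = 1710/24 - 30/48 = 70.625.
        z = (W - E[W]) / sqrt(Var[W]) = (12 - 22.5) / 8.4039 = -1.2494.
        Two-sided p = 2*Phi(z) = 0.211510.
Step 6: alpha = 0.1. fail to reject H0.

W+ = 33, W- = 12, W = min = 12, p = 0.211510, fail to reject H0.


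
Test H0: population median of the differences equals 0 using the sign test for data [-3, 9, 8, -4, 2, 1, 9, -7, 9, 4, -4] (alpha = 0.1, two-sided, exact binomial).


Step 1: Discard zero differences. Original n = 11; n_eff = number of nonzero differences = 11.
Nonzero differences (with sign): -3, +9, +8, -4, +2, +1, +9, -7, +9, +4, -4
Step 2: Count signs: positive = 7, negative = 4.
Step 3: Under H0: P(positive) = 0.5, so the number of positives S ~ Bin(11, 0.5).
Step 4: Two-sided exact p-value = sum of Bin(11,0.5) probabilities at or below the observed probability = 0.548828.
Step 5: alpha = 0.1. fail to reject H0.

n_eff = 11, pos = 7, neg = 4, p = 0.548828, fail to reject H0.


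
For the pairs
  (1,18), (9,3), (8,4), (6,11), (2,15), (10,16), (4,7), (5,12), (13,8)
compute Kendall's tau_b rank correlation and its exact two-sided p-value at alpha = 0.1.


Step 1: Enumerate the 36 unordered pairs (i,j) with i<j and classify each by sign(x_j-x_i) * sign(y_j-y_i).
  (1,2):dx=+8,dy=-15->D; (1,3):dx=+7,dy=-14->D; (1,4):dx=+5,dy=-7->D; (1,5):dx=+1,dy=-3->D
  (1,6):dx=+9,dy=-2->D; (1,7):dx=+3,dy=-11->D; (1,8):dx=+4,dy=-6->D; (1,9):dx=+12,dy=-10->D
  (2,3):dx=-1,dy=+1->D; (2,4):dx=-3,dy=+8->D; (2,5):dx=-7,dy=+12->D; (2,6):dx=+1,dy=+13->C
  (2,7):dx=-5,dy=+4->D; (2,8):dx=-4,dy=+9->D; (2,9):dx=+4,dy=+5->C; (3,4):dx=-2,dy=+7->D
  (3,5):dx=-6,dy=+11->D; (3,6):dx=+2,dy=+12->C; (3,7):dx=-4,dy=+3->D; (3,8):dx=-3,dy=+8->D
  (3,9):dx=+5,dy=+4->C; (4,5):dx=-4,dy=+4->D; (4,6):dx=+4,dy=+5->C; (4,7):dx=-2,dy=-4->C
  (4,8):dx=-1,dy=+1->D; (4,9):dx=+7,dy=-3->D; (5,6):dx=+8,dy=+1->C; (5,7):dx=+2,dy=-8->D
  (5,8):dx=+3,dy=-3->D; (5,9):dx=+11,dy=-7->D; (6,7):dx=-6,dy=-9->C; (6,8):dx=-5,dy=-4->C
  (6,9):dx=+3,dy=-8->D; (7,8):dx=+1,dy=+5->C; (7,9):dx=+9,dy=+1->C; (8,9):dx=+8,dy=-4->D
Step 2: C = 11, D = 25, total pairs = 36.
Step 3: tau = (C - D)/(n(n-1)/2) = (11 - 25)/36 = -0.388889.
Step 4: Exact two-sided p-value (enumerate n! = 362880 permutations of y under H0): p = 0.180181.
Step 5: alpha = 0.1. fail to reject H0.

tau_b = -0.3889 (C=11, D=25), p = 0.180181, fail to reject H0.


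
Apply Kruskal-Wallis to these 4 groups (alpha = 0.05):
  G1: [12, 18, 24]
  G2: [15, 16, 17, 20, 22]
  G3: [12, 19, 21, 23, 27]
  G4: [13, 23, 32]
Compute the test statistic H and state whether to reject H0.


Step 1: Combine all N = 16 observations and assign midranks.
sorted (value, group, rank): (12,G1,1.5), (12,G3,1.5), (13,G4,3), (15,G2,4), (16,G2,5), (17,G2,6), (18,G1,7), (19,G3,8), (20,G2,9), (21,G3,10), (22,G2,11), (23,G3,12.5), (23,G4,12.5), (24,G1,14), (27,G3,15), (32,G4,16)
Step 2: Sum ranks within each group.
R_1 = 22.5 (n_1 = 3)
R_2 = 35 (n_2 = 5)
R_3 = 47 (n_3 = 5)
R_4 = 31.5 (n_4 = 3)
Step 3: H = 12/(N(N+1)) * sum(R_i^2/n_i) - 3(N+1)
     = 12/(16*17) * (22.5^2/3 + 35^2/5 + 47^2/5 + 31.5^2/3) - 3*17
     = 0.044118 * 1186.3 - 51
     = 1.336765.
Step 4: Ties present; correction factor C = 1 - 12/(16^3 - 16) = 0.997059. Corrected H = 1.336765 / 0.997059 = 1.340708.
Step 5: Under H0, H ~ chi^2(3); p-value = 0.719490.
Step 6: alpha = 0.05. fail to reject H0.

H = 1.3407, df = 3, p = 0.719490, fail to reject H0.


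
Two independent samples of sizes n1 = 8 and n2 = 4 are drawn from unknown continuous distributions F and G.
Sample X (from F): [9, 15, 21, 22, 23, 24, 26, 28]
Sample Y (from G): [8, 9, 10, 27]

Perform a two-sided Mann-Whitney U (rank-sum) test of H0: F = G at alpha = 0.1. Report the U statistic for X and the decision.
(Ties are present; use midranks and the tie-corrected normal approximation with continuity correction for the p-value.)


Step 1: Combine and sort all 12 observations; assign midranks.
sorted (value, group): (8,Y), (9,X), (9,Y), (10,Y), (15,X), (21,X), (22,X), (23,X), (24,X), (26,X), (27,Y), (28,X)
ranks: 8->1, 9->2.5, 9->2.5, 10->4, 15->5, 21->6, 22->7, 23->8, 24->9, 26->10, 27->11, 28->12
Step 2: Rank sum for X: R1 = 2.5 + 5 + 6 + 7 + 8 + 9 + 10 + 12 = 59.5.
Step 3: U_X = R1 - n1(n1+1)/2 = 59.5 - 8*9/2 = 59.5 - 36 = 23.5.
       U_Y = n1*n2 - U_X = 32 - 23.5 = 8.5.
Step 4: Ties are present, so use the tie-corrected normal approximation (with continuity correction) for the p-value.
Step 5: p-value = 0.233663; compare to alpha = 0.1. fail to reject H0.

U_X = 23.5, p = 0.233663, fail to reject H0 at alpha = 0.1.


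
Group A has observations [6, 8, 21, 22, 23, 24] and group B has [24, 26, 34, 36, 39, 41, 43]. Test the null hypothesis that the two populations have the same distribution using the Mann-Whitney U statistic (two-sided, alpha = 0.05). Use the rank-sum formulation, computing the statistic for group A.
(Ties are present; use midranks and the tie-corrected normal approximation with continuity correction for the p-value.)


Step 1: Combine and sort all 13 observations; assign midranks.
sorted (value, group): (6,X), (8,X), (21,X), (22,X), (23,X), (24,X), (24,Y), (26,Y), (34,Y), (36,Y), (39,Y), (41,Y), (43,Y)
ranks: 6->1, 8->2, 21->3, 22->4, 23->5, 24->6.5, 24->6.5, 26->8, 34->9, 36->10, 39->11, 41->12, 43->13
Step 2: Rank sum for X: R1 = 1 + 2 + 3 + 4 + 5 + 6.5 = 21.5.
Step 3: U_X = R1 - n1(n1+1)/2 = 21.5 - 6*7/2 = 21.5 - 21 = 0.5.
       U_Y = n1*n2 - U_X = 42 - 0.5 = 41.5.
Step 4: Ties are present, so use the tie-corrected normal approximation (with continuity correction) for the p-value.
Step 5: p-value = 0.004222; compare to alpha = 0.05. reject H0.

U_X = 0.5, p = 0.004222, reject H0 at alpha = 0.05.


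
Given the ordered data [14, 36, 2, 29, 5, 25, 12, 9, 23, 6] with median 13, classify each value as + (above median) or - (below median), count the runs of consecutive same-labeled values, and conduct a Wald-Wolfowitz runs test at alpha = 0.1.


Step 1: Compute median = 13; label A = above, B = below.
Labels in order: AABABABBAB  (n_A = 5, n_B = 5)
Step 2: Count runs R = 8.
Step 3: Under H0 (random ordering), E[R] = 2*n_A*n_B/(n_A+n_B) + 1 = 2*5*5/10 + 1 = 6.0000.
        Var[R] = 2*n_A*n_B*(2*n_A*n_B - n_A - n_B) / ((n_A+n_B)^2 * (n_A+n_B-1)) = 2000/900 = 2.2222.
        SD[R] = 1.4907.
Step 4: Continuity-corrected z = (R - 0.5 - E[R]) / SD[R] = (8 - 0.5 - 6.0000) / 1.4907 = 1.0062.
Step 5: Two-sided p-value via normal approximation = 2*(1 - Phi(|z|)) = 0.314305.
Step 6: alpha = 0.1. fail to reject H0.

R = 8, z = 1.0062, p = 0.314305, fail to reject H0.


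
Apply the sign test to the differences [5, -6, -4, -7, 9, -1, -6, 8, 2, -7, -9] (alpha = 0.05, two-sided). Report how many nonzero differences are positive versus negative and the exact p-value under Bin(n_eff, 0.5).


Step 1: Discard zero differences. Original n = 11; n_eff = number of nonzero differences = 11.
Nonzero differences (with sign): +5, -6, -4, -7, +9, -1, -6, +8, +2, -7, -9
Step 2: Count signs: positive = 4, negative = 7.
Step 3: Under H0: P(positive) = 0.5, so the number of positives S ~ Bin(11, 0.5).
Step 4: Two-sided exact p-value = sum of Bin(11,0.5) probabilities at or below the observed probability = 0.548828.
Step 5: alpha = 0.05. fail to reject H0.

n_eff = 11, pos = 4, neg = 7, p = 0.548828, fail to reject H0.


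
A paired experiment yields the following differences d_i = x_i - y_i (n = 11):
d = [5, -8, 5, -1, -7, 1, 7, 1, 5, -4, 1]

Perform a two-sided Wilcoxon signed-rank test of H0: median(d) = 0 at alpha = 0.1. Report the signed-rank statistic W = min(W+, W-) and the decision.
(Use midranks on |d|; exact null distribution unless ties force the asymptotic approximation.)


Step 1: Drop any zero differences (none here) and take |d_i|.
|d| = [5, 8, 5, 1, 7, 1, 7, 1, 5, 4, 1]
Step 2: Midrank |d_i| (ties get averaged ranks).
ranks: |5|->7, |8|->11, |5|->7, |1|->2.5, |7|->9.5, |1|->2.5, |7|->9.5, |1|->2.5, |5|->7, |4|->5, |1|->2.5
Step 3: Attach original signs; sum ranks with positive sign and with negative sign.
W+ = 7 + 7 + 2.5 + 9.5 + 2.5 + 7 + 2.5 = 38
W- = 11 + 2.5 + 9.5 + 5 = 28
(Check: W+ + W- = 66 should equal n(n+1)/2 = 66.)
Step 4: Test statistic W = min(W+, W-) = 28.
Step 5: Ties in |d|, so use the tie-corrected normal approximation.
        E[W] = n(n+1)/4 = 11*12/4 = 33.
        Tie groups: |d|=1 (t=4), |d|=5 (t=3), |d|=7 (t=2); sum(t^3 - t) = 90.
        Var[W] = n(n+1)(2n+1)/24 - sum(t^3-t)/48 = 3036/24 - 90/48 = 124.625.
        z = (W - E[W]) / sqrt(Var[W]) = (28 - 33) / 11.1636 = -0.4479.
        Two-sided p = 2*Phi(z) = 0.654236.
Step 6: alpha = 0.1. fail to reject H0.

W+ = 38, W- = 28, W = min = 28, p = 0.654236, fail to reject H0.


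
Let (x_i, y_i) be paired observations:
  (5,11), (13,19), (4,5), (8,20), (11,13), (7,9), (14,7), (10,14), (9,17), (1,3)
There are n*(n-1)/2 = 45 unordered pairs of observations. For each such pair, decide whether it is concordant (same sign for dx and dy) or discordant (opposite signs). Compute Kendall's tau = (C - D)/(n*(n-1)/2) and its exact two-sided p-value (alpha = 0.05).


Step 1: Enumerate the 45 unordered pairs (i,j) with i<j and classify each by sign(x_j-x_i) * sign(y_j-y_i).
  (1,2):dx=+8,dy=+8->C; (1,3):dx=-1,dy=-6->C; (1,4):dx=+3,dy=+9->C; (1,5):dx=+6,dy=+2->C
  (1,6):dx=+2,dy=-2->D; (1,7):dx=+9,dy=-4->D; (1,8):dx=+5,dy=+3->C; (1,9):dx=+4,dy=+6->C
  (1,10):dx=-4,dy=-8->C; (2,3):dx=-9,dy=-14->C; (2,4):dx=-5,dy=+1->D; (2,5):dx=-2,dy=-6->C
  (2,6):dx=-6,dy=-10->C; (2,7):dx=+1,dy=-12->D; (2,8):dx=-3,dy=-5->C; (2,9):dx=-4,dy=-2->C
  (2,10):dx=-12,dy=-16->C; (3,4):dx=+4,dy=+15->C; (3,5):dx=+7,dy=+8->C; (3,6):dx=+3,dy=+4->C
  (3,7):dx=+10,dy=+2->C; (3,8):dx=+6,dy=+9->C; (3,9):dx=+5,dy=+12->C; (3,10):dx=-3,dy=-2->C
  (4,5):dx=+3,dy=-7->D; (4,6):dx=-1,dy=-11->C; (4,7):dx=+6,dy=-13->D; (4,8):dx=+2,dy=-6->D
  (4,9):dx=+1,dy=-3->D; (4,10):dx=-7,dy=-17->C; (5,6):dx=-4,dy=-4->C; (5,7):dx=+3,dy=-6->D
  (5,8):dx=-1,dy=+1->D; (5,9):dx=-2,dy=+4->D; (5,10):dx=-10,dy=-10->C; (6,7):dx=+7,dy=-2->D
  (6,8):dx=+3,dy=+5->C; (6,9):dx=+2,dy=+8->C; (6,10):dx=-6,dy=-6->C; (7,8):dx=-4,dy=+7->D
  (7,9):dx=-5,dy=+10->D; (7,10):dx=-13,dy=-4->C; (8,9):dx=-1,dy=+3->D; (8,10):dx=-9,dy=-11->C
  (9,10):dx=-8,dy=-14->C
Step 2: C = 30, D = 15, total pairs = 45.
Step 3: tau = (C - D)/(n(n-1)/2) = (30 - 15)/45 = 0.333333.
Step 4: Exact two-sided p-value (enumerate n! = 3628800 permutations of y under H0): p = 0.216373.
Step 5: alpha = 0.05. fail to reject H0.

tau_b = 0.3333 (C=30, D=15), p = 0.216373, fail to reject H0.


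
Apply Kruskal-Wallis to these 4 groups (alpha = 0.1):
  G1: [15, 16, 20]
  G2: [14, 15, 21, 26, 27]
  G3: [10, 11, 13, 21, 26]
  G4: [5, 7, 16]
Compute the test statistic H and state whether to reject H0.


Step 1: Combine all N = 16 observations and assign midranks.
sorted (value, group, rank): (5,G4,1), (7,G4,2), (10,G3,3), (11,G3,4), (13,G3,5), (14,G2,6), (15,G1,7.5), (15,G2,7.5), (16,G1,9.5), (16,G4,9.5), (20,G1,11), (21,G2,12.5), (21,G3,12.5), (26,G2,14.5), (26,G3,14.5), (27,G2,16)
Step 2: Sum ranks within each group.
R_1 = 28 (n_1 = 3)
R_2 = 56.5 (n_2 = 5)
R_3 = 39 (n_3 = 5)
R_4 = 12.5 (n_4 = 3)
Step 3: H = 12/(N(N+1)) * sum(R_i^2/n_i) - 3(N+1)
     = 12/(16*17) * (28^2/3 + 56.5^2/5 + 39^2/5 + 12.5^2/3) - 3*17
     = 0.044118 * 1256.07 - 51
     = 4.414706.
Step 4: Ties present; correction factor C = 1 - 24/(16^3 - 16) = 0.994118. Corrected H = 4.414706 / 0.994118 = 4.440828.
Step 5: Under H0, H ~ chi^2(3); p-value = 0.217629.
Step 6: alpha = 0.1. fail to reject H0.

H = 4.4408, df = 3, p = 0.217629, fail to reject H0.


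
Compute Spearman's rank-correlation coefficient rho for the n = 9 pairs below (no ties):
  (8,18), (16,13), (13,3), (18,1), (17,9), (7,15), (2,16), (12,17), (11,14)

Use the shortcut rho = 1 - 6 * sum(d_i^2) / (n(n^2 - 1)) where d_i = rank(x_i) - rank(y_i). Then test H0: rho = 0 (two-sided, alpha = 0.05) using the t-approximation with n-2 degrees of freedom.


Step 1: Rank x and y separately (midranks; no ties here).
rank(x): 8->3, 16->7, 13->6, 18->9, 17->8, 7->2, 2->1, 12->5, 11->4
rank(y): 18->9, 13->4, 3->2, 1->1, 9->3, 15->6, 16->7, 17->8, 14->5
Step 2: d_i = R_x(i) - R_y(i); compute d_i^2.
  (3-9)^2=36, (7-4)^2=9, (6-2)^2=16, (9-1)^2=64, (8-3)^2=25, (2-6)^2=16, (1-7)^2=36, (5-8)^2=9, (4-5)^2=1
sum(d^2) = 212.
Step 3: rho = 1 - 6*212 / (9*(9^2 - 1)) = 1 - 1272/720 = -0.766667.
Step 4: Under H0, t = rho * sqrt((n-2)/(1-rho^2)) = -3.1593 ~ t(7).
Step 5: Two-sided p-value from the t-distribution with 7 df = 0.015944.
Step 6: alpha = 0.05. reject H0.

rho = -0.7667, p = 0.015944, reject H0 at alpha = 0.05.


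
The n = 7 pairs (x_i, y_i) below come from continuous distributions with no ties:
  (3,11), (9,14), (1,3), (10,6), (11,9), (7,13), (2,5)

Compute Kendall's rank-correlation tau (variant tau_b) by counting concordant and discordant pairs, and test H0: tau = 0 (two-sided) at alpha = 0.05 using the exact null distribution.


Step 1: Enumerate the 21 unordered pairs (i,j) with i<j and classify each by sign(x_j-x_i) * sign(y_j-y_i).
  (1,2):dx=+6,dy=+3->C; (1,3):dx=-2,dy=-8->C; (1,4):dx=+7,dy=-5->D; (1,5):dx=+8,dy=-2->D
  (1,6):dx=+4,dy=+2->C; (1,7):dx=-1,dy=-6->C; (2,3):dx=-8,dy=-11->C; (2,4):dx=+1,dy=-8->D
  (2,5):dx=+2,dy=-5->D; (2,6):dx=-2,dy=-1->C; (2,7):dx=-7,dy=-9->C; (3,4):dx=+9,dy=+3->C
  (3,5):dx=+10,dy=+6->C; (3,6):dx=+6,dy=+10->C; (3,7):dx=+1,dy=+2->C; (4,5):dx=+1,dy=+3->C
  (4,6):dx=-3,dy=+7->D; (4,7):dx=-8,dy=-1->C; (5,6):dx=-4,dy=+4->D; (5,7):dx=-9,dy=-4->C
  (6,7):dx=-5,dy=-8->C
Step 2: C = 15, D = 6, total pairs = 21.
Step 3: tau = (C - D)/(n(n-1)/2) = (15 - 6)/21 = 0.428571.
Step 4: Exact two-sided p-value (enumerate n! = 5040 permutations of y under H0): p = 0.238889.
Step 5: alpha = 0.05. fail to reject H0.

tau_b = 0.4286 (C=15, D=6), p = 0.238889, fail to reject H0.


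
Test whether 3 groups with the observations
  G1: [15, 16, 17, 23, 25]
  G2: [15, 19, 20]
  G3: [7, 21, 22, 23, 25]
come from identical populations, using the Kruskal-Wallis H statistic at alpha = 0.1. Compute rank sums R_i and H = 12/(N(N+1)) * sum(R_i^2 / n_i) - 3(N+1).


Step 1: Combine all N = 13 observations and assign midranks.
sorted (value, group, rank): (7,G3,1), (15,G1,2.5), (15,G2,2.5), (16,G1,4), (17,G1,5), (19,G2,6), (20,G2,7), (21,G3,8), (22,G3,9), (23,G1,10.5), (23,G3,10.5), (25,G1,12.5), (25,G3,12.5)
Step 2: Sum ranks within each group.
R_1 = 34.5 (n_1 = 5)
R_2 = 15.5 (n_2 = 3)
R_3 = 41 (n_3 = 5)
Step 3: H = 12/(N(N+1)) * sum(R_i^2/n_i) - 3(N+1)
     = 12/(13*14) * (34.5^2/5 + 15.5^2/3 + 41^2/5) - 3*14
     = 0.065934 * 654.333 - 42
     = 1.142857.
Step 4: Ties present; correction factor C = 1 - 18/(13^3 - 13) = 0.991758. Corrected H = 1.142857 / 0.991758 = 1.152355.
Step 5: Under H0, H ~ chi^2(2); p-value = 0.562043.
Step 6: alpha = 0.1. fail to reject H0.

H = 1.1524, df = 2, p = 0.562043, fail to reject H0.


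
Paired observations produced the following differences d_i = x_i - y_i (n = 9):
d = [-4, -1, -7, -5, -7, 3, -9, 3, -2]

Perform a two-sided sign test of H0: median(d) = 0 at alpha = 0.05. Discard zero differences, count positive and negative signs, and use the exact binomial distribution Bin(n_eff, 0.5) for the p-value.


Step 1: Discard zero differences. Original n = 9; n_eff = number of nonzero differences = 9.
Nonzero differences (with sign): -4, -1, -7, -5, -7, +3, -9, +3, -2
Step 2: Count signs: positive = 2, negative = 7.
Step 3: Under H0: P(positive) = 0.5, so the number of positives S ~ Bin(9, 0.5).
Step 4: Two-sided exact p-value = sum of Bin(9,0.5) probabilities at or below the observed probability = 0.179688.
Step 5: alpha = 0.05. fail to reject H0.

n_eff = 9, pos = 2, neg = 7, p = 0.179688, fail to reject H0.


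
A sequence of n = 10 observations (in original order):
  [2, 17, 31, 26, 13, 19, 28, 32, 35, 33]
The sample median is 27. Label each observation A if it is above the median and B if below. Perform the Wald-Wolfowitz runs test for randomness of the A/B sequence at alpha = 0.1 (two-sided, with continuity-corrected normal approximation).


Step 1: Compute median = 27; label A = above, B = below.
Labels in order: BBABBBAAAA  (n_A = 5, n_B = 5)
Step 2: Count runs R = 4.
Step 3: Under H0 (random ordering), E[R] = 2*n_A*n_B/(n_A+n_B) + 1 = 2*5*5/10 + 1 = 6.0000.
        Var[R] = 2*n_A*n_B*(2*n_A*n_B - n_A - n_B) / ((n_A+n_B)^2 * (n_A+n_B-1)) = 2000/900 = 2.2222.
        SD[R] = 1.4907.
Step 4: Continuity-corrected z = (R + 0.5 - E[R]) / SD[R] = (4 + 0.5 - 6.0000) / 1.4907 = -1.0062.
Step 5: Two-sided p-value via normal approximation = 2*(1 - Phi(|z|)) = 0.314305.
Step 6: alpha = 0.1. fail to reject H0.

R = 4, z = -1.0062, p = 0.314305, fail to reject H0.


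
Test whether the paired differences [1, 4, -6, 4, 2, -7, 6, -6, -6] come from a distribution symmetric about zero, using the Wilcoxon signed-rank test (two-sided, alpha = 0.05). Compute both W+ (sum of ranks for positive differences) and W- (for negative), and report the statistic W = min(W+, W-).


Step 1: Drop any zero differences (none here) and take |d_i|.
|d| = [1, 4, 6, 4, 2, 7, 6, 6, 6]
Step 2: Midrank |d_i| (ties get averaged ranks).
ranks: |1|->1, |4|->3.5, |6|->6.5, |4|->3.5, |2|->2, |7|->9, |6|->6.5, |6|->6.5, |6|->6.5
Step 3: Attach original signs; sum ranks with positive sign and with negative sign.
W+ = 1 + 3.5 + 3.5 + 2 + 6.5 = 16.5
W- = 6.5 + 9 + 6.5 + 6.5 = 28.5
(Check: W+ + W- = 45 should equal n(n+1)/2 = 45.)
Step 4: Test statistic W = min(W+, W-) = 16.5.
Step 5: Ties in |d|, so use the tie-corrected normal approximation.
        E[W] = n(n+1)/4 = 9*10/4 = 22.5.
        Tie groups: |d|=4 (t=2), |d|=6 (t=4); sum(t^3 - t) = 66.
        Var[W] = n(n+1)(2n+1)/24 - sum(t^3-t)/48 = 1710/24 - 66/48 = 69.875.
        z = (W - E[W]) / sqrt(Var[W]) = (16.5 - 22.5) / 8.3591 = -0.7178.
        Two-sided p = 2*Phi(z) = 0.472894.
Step 6: alpha = 0.05. fail to reject H0.

W+ = 16.5, W- = 28.5, W = min = 16.5, p = 0.472894, fail to reject H0.


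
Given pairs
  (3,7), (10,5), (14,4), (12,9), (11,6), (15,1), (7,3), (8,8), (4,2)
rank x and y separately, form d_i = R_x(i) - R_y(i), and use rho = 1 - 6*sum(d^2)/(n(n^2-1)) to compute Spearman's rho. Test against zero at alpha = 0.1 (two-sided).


Step 1: Rank x and y separately (midranks; no ties here).
rank(x): 3->1, 10->5, 14->8, 12->7, 11->6, 15->9, 7->3, 8->4, 4->2
rank(y): 7->7, 5->5, 4->4, 9->9, 6->6, 1->1, 3->3, 8->8, 2->2
Step 2: d_i = R_x(i) - R_y(i); compute d_i^2.
  (1-7)^2=36, (5-5)^2=0, (8-4)^2=16, (7-9)^2=4, (6-6)^2=0, (9-1)^2=64, (3-3)^2=0, (4-8)^2=16, (2-2)^2=0
sum(d^2) = 136.
Step 3: rho = 1 - 6*136 / (9*(9^2 - 1)) = 1 - 816/720 = -0.133333.
Step 4: Under H0, t = rho * sqrt((n-2)/(1-rho^2)) = -0.3559 ~ t(7).
Step 5: Two-sided p-value from the t-distribution with 7 df = 0.732368.
Step 6: alpha = 0.1. fail to reject H0.

rho = -0.1333, p = 0.732368, fail to reject H0 at alpha = 0.1.


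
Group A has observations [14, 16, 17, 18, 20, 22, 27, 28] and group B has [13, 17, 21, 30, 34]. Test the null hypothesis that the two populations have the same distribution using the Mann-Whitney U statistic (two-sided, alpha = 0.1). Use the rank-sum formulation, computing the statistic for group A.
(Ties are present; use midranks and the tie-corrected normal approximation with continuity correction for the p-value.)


Step 1: Combine and sort all 13 observations; assign midranks.
sorted (value, group): (13,Y), (14,X), (16,X), (17,X), (17,Y), (18,X), (20,X), (21,Y), (22,X), (27,X), (28,X), (30,Y), (34,Y)
ranks: 13->1, 14->2, 16->3, 17->4.5, 17->4.5, 18->6, 20->7, 21->8, 22->9, 27->10, 28->11, 30->12, 34->13
Step 2: Rank sum for X: R1 = 2 + 3 + 4.5 + 6 + 7 + 9 + 10 + 11 = 52.5.
Step 3: U_X = R1 - n1(n1+1)/2 = 52.5 - 8*9/2 = 52.5 - 36 = 16.5.
       U_Y = n1*n2 - U_X = 40 - 16.5 = 23.5.
Step 4: Ties are present, so use the tie-corrected normal approximation (with continuity correction) for the p-value.
Step 5: p-value = 0.660111; compare to alpha = 0.1. fail to reject H0.

U_X = 16.5, p = 0.660111, fail to reject H0 at alpha = 0.1.


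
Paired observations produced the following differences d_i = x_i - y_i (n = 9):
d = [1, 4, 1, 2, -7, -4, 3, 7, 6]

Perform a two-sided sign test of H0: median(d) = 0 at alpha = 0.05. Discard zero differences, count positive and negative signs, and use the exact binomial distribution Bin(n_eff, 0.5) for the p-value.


Step 1: Discard zero differences. Original n = 9; n_eff = number of nonzero differences = 9.
Nonzero differences (with sign): +1, +4, +1, +2, -7, -4, +3, +7, +6
Step 2: Count signs: positive = 7, negative = 2.
Step 3: Under H0: P(positive) = 0.5, so the number of positives S ~ Bin(9, 0.5).
Step 4: Two-sided exact p-value = sum of Bin(9,0.5) probabilities at or below the observed probability = 0.179688.
Step 5: alpha = 0.05. fail to reject H0.

n_eff = 9, pos = 7, neg = 2, p = 0.179688, fail to reject H0.
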